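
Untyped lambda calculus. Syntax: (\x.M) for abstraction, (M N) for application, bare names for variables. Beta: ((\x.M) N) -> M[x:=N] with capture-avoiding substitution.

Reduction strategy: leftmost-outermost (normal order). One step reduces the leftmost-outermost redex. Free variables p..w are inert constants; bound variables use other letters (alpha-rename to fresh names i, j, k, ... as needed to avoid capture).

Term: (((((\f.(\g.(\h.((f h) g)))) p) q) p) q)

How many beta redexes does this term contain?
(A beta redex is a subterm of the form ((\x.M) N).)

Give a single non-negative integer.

Answer: 1

Derivation:
Term: (((((\f.(\g.(\h.((f h) g)))) p) q) p) q)
  Redex: ((\f.(\g.(\h.((f h) g)))) p)
Total redexes: 1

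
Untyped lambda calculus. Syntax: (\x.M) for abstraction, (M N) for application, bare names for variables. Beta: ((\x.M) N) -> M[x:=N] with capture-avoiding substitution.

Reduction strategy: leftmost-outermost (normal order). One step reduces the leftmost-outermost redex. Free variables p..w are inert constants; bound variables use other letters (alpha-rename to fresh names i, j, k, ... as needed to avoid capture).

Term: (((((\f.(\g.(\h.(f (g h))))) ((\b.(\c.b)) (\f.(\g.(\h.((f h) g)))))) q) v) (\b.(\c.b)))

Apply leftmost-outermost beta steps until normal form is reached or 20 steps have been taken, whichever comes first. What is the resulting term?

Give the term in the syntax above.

Step 0: (((((\f.(\g.(\h.(f (g h))))) ((\b.(\c.b)) (\f.(\g.(\h.((f h) g)))))) q) v) (\b.(\c.b)))
Step 1: ((((\g.(\h.(((\b.(\c.b)) (\f.(\g.(\h.((f h) g))))) (g h)))) q) v) (\b.(\c.b)))
Step 2: (((\h.(((\b.(\c.b)) (\f.(\g.(\h.((f h) g))))) (q h))) v) (\b.(\c.b)))
Step 3: ((((\b.(\c.b)) (\f.(\g.(\h.((f h) g))))) (q v)) (\b.(\c.b)))
Step 4: (((\c.(\f.(\g.(\h.((f h) g))))) (q v)) (\b.(\c.b)))
Step 5: ((\f.(\g.(\h.((f h) g)))) (\b.(\c.b)))
Step 6: (\g.(\h.(((\b.(\c.b)) h) g)))
Step 7: (\g.(\h.((\c.h) g)))
Step 8: (\g.(\h.h))

Answer: (\g.(\h.h))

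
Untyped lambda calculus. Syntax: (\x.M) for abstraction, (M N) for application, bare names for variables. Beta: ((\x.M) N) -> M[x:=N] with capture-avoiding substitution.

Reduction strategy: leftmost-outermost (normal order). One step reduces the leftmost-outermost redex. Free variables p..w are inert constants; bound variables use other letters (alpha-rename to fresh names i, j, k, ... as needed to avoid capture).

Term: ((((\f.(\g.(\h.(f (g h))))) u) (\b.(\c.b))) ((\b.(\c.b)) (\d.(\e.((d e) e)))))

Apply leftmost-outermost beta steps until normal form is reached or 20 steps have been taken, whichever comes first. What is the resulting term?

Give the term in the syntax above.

Step 0: ((((\f.(\g.(\h.(f (g h))))) u) (\b.(\c.b))) ((\b.(\c.b)) (\d.(\e.((d e) e)))))
Step 1: (((\g.(\h.(u (g h)))) (\b.(\c.b))) ((\b.(\c.b)) (\d.(\e.((d e) e)))))
Step 2: ((\h.(u ((\b.(\c.b)) h))) ((\b.(\c.b)) (\d.(\e.((d e) e)))))
Step 3: (u ((\b.(\c.b)) ((\b.(\c.b)) (\d.(\e.((d e) e))))))
Step 4: (u (\c.((\b.(\c.b)) (\d.(\e.((d e) e))))))
Step 5: (u (\c.(\c.(\d.(\e.((d e) e))))))

Answer: (u (\c.(\c.(\d.(\e.((d e) e))))))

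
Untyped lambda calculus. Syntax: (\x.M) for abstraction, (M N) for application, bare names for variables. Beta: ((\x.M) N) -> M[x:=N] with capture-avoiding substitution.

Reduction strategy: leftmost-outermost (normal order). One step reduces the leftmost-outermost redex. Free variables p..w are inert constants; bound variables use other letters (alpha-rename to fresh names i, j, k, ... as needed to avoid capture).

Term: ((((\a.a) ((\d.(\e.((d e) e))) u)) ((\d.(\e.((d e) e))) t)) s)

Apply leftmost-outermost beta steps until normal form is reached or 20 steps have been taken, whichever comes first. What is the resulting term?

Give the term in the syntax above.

Answer: (((u (\e.((t e) e))) (\e.((t e) e))) s)

Derivation:
Step 0: ((((\a.a) ((\d.(\e.((d e) e))) u)) ((\d.(\e.((d e) e))) t)) s)
Step 1: ((((\d.(\e.((d e) e))) u) ((\d.(\e.((d e) e))) t)) s)
Step 2: (((\e.((u e) e)) ((\d.(\e.((d e) e))) t)) s)
Step 3: (((u ((\d.(\e.((d e) e))) t)) ((\d.(\e.((d e) e))) t)) s)
Step 4: (((u (\e.((t e) e))) ((\d.(\e.((d e) e))) t)) s)
Step 5: (((u (\e.((t e) e))) (\e.((t e) e))) s)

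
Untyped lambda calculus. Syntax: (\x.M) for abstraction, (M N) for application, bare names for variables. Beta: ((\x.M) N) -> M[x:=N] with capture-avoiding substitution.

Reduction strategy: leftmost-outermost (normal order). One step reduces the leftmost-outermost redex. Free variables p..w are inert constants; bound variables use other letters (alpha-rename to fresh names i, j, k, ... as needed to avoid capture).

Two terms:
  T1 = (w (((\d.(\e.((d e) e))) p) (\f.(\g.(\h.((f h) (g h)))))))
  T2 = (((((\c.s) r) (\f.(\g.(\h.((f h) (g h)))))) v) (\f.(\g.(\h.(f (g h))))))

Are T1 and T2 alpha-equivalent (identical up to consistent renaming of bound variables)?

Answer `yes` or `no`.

Term 1: (w (((\d.(\e.((d e) e))) p) (\f.(\g.(\h.((f h) (g h)))))))
Term 2: (((((\c.s) r) (\f.(\g.(\h.((f h) (g h)))))) v) (\f.(\g.(\h.(f (g h))))))
Alpha-equivalence: compare structure up to binder renaming.
Result: False

Answer: no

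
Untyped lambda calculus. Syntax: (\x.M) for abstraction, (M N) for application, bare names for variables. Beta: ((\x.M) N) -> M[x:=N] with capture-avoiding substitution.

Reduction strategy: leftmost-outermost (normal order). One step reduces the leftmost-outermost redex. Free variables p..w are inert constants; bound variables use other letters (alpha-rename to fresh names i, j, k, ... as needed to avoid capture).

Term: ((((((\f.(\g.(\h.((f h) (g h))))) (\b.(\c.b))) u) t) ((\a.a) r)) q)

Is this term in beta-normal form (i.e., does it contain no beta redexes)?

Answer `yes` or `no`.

Term: ((((((\f.(\g.(\h.((f h) (g h))))) (\b.(\c.b))) u) t) ((\a.a) r)) q)
Found 2 beta redex(es).

Answer: no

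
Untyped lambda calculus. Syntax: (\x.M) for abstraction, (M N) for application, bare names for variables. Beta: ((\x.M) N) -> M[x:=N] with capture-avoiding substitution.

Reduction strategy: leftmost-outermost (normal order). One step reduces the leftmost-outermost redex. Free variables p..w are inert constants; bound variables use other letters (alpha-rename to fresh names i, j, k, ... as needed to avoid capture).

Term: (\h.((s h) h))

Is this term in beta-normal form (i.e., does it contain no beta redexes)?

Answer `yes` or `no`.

Answer: yes

Derivation:
Term: (\h.((s h) h))
No beta redexes found.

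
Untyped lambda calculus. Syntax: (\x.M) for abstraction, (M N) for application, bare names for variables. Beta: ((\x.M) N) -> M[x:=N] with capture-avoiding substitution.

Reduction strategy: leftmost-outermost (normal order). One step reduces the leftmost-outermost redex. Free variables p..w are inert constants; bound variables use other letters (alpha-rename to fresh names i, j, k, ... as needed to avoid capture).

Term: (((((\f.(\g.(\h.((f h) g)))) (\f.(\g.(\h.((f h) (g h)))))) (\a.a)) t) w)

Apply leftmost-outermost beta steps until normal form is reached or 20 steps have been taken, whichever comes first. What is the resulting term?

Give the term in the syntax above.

Step 0: (((((\f.(\g.(\h.((f h) g)))) (\f.(\g.(\h.((f h) (g h)))))) (\a.a)) t) w)
Step 1: ((((\g.(\h.(((\f.(\g.(\h.((f h) (g h))))) h) g))) (\a.a)) t) w)
Step 2: (((\h.(((\f.(\g.(\h.((f h) (g h))))) h) (\a.a))) t) w)
Step 3: ((((\f.(\g.(\h.((f h) (g h))))) t) (\a.a)) w)
Step 4: (((\g.(\h.((t h) (g h)))) (\a.a)) w)
Step 5: ((\h.((t h) ((\a.a) h))) w)
Step 6: ((t w) ((\a.a) w))
Step 7: ((t w) w)

Answer: ((t w) w)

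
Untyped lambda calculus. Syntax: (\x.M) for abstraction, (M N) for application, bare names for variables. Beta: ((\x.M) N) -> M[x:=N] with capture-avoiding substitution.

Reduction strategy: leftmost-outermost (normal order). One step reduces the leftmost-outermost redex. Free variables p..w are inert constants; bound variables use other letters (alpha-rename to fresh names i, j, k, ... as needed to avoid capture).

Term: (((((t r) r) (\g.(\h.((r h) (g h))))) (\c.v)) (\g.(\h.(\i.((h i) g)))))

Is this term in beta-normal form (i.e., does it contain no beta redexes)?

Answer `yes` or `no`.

Answer: yes

Derivation:
Term: (((((t r) r) (\g.(\h.((r h) (g h))))) (\c.v)) (\g.(\h.(\i.((h i) g)))))
No beta redexes found.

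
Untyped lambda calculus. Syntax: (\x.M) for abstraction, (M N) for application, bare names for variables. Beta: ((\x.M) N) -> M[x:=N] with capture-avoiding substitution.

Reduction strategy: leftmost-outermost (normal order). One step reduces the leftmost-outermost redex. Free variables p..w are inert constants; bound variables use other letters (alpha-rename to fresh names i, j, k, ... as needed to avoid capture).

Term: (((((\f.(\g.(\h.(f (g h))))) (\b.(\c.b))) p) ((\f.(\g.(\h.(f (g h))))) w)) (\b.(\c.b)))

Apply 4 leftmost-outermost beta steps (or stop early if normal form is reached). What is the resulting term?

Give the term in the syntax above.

Step 0: (((((\f.(\g.(\h.(f (g h))))) (\b.(\c.b))) p) ((\f.(\g.(\h.(f (g h))))) w)) (\b.(\c.b)))
Step 1: ((((\g.(\h.((\b.(\c.b)) (g h)))) p) ((\f.(\g.(\h.(f (g h))))) w)) (\b.(\c.b)))
Step 2: (((\h.((\b.(\c.b)) (p h))) ((\f.(\g.(\h.(f (g h))))) w)) (\b.(\c.b)))
Step 3: (((\b.(\c.b)) (p ((\f.(\g.(\h.(f (g h))))) w))) (\b.(\c.b)))
Step 4: ((\c.(p ((\f.(\g.(\h.(f (g h))))) w))) (\b.(\c.b)))

Answer: ((\c.(p ((\f.(\g.(\h.(f (g h))))) w))) (\b.(\c.b)))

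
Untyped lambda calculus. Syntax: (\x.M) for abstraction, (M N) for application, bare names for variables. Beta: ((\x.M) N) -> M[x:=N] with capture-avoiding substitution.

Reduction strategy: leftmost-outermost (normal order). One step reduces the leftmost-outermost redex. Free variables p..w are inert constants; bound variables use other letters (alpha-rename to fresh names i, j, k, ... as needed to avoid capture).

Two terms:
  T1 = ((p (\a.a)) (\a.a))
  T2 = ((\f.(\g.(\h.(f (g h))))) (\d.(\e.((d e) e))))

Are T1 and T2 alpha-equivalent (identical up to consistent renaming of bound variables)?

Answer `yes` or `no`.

Answer: no

Derivation:
Term 1: ((p (\a.a)) (\a.a))
Term 2: ((\f.(\g.(\h.(f (g h))))) (\d.(\e.((d e) e))))
Alpha-equivalence: compare structure up to binder renaming.
Result: False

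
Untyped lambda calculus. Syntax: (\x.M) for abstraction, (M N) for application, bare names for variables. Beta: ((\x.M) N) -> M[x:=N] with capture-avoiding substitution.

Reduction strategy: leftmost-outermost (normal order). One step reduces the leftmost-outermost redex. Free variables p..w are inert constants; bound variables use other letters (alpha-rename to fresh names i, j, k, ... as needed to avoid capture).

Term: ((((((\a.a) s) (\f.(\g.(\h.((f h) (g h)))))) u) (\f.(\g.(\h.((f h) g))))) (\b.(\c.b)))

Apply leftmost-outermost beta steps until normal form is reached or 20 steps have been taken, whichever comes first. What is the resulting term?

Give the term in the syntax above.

Step 0: ((((((\a.a) s) (\f.(\g.(\h.((f h) (g h)))))) u) (\f.(\g.(\h.((f h) g))))) (\b.(\c.b)))
Step 1: ((((s (\f.(\g.(\h.((f h) (g h)))))) u) (\f.(\g.(\h.((f h) g))))) (\b.(\c.b)))

Answer: ((((s (\f.(\g.(\h.((f h) (g h)))))) u) (\f.(\g.(\h.((f h) g))))) (\b.(\c.b)))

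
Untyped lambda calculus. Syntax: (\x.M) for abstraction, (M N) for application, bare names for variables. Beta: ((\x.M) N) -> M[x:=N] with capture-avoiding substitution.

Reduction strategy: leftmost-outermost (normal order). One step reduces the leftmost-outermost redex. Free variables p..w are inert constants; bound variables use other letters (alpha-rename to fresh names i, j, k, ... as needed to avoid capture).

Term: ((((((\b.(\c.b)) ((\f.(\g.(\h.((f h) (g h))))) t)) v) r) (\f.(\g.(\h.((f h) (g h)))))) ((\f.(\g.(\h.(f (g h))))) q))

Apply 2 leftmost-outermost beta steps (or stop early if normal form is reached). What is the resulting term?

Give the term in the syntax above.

Step 0: ((((((\b.(\c.b)) ((\f.(\g.(\h.((f h) (g h))))) t)) v) r) (\f.(\g.(\h.((f h) (g h)))))) ((\f.(\g.(\h.(f (g h))))) q))
Step 1: (((((\c.((\f.(\g.(\h.((f h) (g h))))) t)) v) r) (\f.(\g.(\h.((f h) (g h)))))) ((\f.(\g.(\h.(f (g h))))) q))
Step 2: (((((\f.(\g.(\h.((f h) (g h))))) t) r) (\f.(\g.(\h.((f h) (g h)))))) ((\f.(\g.(\h.(f (g h))))) q))

Answer: (((((\f.(\g.(\h.((f h) (g h))))) t) r) (\f.(\g.(\h.((f h) (g h)))))) ((\f.(\g.(\h.(f (g h))))) q))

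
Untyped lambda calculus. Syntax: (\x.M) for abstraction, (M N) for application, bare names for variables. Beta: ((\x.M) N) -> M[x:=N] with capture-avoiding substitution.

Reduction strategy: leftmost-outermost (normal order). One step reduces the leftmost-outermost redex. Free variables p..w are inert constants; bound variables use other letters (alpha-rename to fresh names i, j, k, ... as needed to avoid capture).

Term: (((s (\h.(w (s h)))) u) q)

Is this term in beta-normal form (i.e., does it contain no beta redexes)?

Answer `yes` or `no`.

Answer: yes

Derivation:
Term: (((s (\h.(w (s h)))) u) q)
No beta redexes found.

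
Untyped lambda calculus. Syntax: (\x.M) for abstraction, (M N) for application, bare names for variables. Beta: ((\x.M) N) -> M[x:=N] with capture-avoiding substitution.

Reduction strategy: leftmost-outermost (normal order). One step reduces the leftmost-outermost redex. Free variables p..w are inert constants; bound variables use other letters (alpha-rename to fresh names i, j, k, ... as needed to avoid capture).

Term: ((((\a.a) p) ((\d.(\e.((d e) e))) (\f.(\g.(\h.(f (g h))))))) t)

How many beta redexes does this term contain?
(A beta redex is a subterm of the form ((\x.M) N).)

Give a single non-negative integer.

Answer: 2

Derivation:
Term: ((((\a.a) p) ((\d.(\e.((d e) e))) (\f.(\g.(\h.(f (g h))))))) t)
  Redex: ((\a.a) p)
  Redex: ((\d.(\e.((d e) e))) (\f.(\g.(\h.(f (g h))))))
Total redexes: 2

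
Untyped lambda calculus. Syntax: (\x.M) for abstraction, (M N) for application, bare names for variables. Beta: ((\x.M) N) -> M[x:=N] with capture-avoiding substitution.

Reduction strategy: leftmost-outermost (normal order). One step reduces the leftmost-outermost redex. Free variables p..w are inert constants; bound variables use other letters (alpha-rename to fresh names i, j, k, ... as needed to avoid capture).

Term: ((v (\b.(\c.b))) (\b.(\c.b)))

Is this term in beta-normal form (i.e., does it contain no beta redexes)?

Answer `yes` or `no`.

Term: ((v (\b.(\c.b))) (\b.(\c.b)))
No beta redexes found.

Answer: yes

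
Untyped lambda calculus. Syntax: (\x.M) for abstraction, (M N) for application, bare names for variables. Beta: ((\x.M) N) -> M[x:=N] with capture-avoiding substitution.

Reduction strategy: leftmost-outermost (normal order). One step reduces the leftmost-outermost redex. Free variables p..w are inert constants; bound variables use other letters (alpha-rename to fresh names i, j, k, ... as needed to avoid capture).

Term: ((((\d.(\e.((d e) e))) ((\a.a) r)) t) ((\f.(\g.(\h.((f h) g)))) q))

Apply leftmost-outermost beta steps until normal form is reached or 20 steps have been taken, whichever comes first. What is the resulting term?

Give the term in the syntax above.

Step 0: ((((\d.(\e.((d e) e))) ((\a.a) r)) t) ((\f.(\g.(\h.((f h) g)))) q))
Step 1: (((\e.((((\a.a) r) e) e)) t) ((\f.(\g.(\h.((f h) g)))) q))
Step 2: (((((\a.a) r) t) t) ((\f.(\g.(\h.((f h) g)))) q))
Step 3: (((r t) t) ((\f.(\g.(\h.((f h) g)))) q))
Step 4: (((r t) t) (\g.(\h.((q h) g))))

Answer: (((r t) t) (\g.(\h.((q h) g))))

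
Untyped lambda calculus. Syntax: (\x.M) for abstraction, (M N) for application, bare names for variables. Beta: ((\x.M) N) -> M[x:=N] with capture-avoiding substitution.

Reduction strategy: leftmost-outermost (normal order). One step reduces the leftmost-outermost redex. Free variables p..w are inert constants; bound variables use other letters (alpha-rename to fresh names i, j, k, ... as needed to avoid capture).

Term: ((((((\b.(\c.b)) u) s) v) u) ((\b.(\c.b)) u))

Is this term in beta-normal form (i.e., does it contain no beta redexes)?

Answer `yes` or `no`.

Term: ((((((\b.(\c.b)) u) s) v) u) ((\b.(\c.b)) u))
Found 2 beta redex(es).

Answer: no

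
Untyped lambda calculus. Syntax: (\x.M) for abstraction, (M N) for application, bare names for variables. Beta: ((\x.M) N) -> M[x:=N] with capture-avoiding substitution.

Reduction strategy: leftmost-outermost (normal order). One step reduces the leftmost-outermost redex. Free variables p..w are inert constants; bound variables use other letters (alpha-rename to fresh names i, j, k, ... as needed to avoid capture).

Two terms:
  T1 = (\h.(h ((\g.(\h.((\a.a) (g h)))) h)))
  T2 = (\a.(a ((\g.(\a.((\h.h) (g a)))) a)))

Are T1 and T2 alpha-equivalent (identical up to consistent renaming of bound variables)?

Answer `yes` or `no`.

Answer: yes

Derivation:
Term 1: (\h.(h ((\g.(\h.((\a.a) (g h)))) h)))
Term 2: (\a.(a ((\g.(\a.((\h.h) (g a)))) a)))
Alpha-equivalence: compare structure up to binder renaming.
Result: True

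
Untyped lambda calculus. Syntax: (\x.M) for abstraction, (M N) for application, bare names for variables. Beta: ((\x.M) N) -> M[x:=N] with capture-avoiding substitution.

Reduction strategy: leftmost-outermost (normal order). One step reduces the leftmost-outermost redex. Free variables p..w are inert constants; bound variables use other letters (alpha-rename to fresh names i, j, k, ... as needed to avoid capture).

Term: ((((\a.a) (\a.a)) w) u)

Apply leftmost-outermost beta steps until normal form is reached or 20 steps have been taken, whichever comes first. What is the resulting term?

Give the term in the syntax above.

Step 0: ((((\a.a) (\a.a)) w) u)
Step 1: (((\a.a) w) u)
Step 2: (w u)

Answer: (w u)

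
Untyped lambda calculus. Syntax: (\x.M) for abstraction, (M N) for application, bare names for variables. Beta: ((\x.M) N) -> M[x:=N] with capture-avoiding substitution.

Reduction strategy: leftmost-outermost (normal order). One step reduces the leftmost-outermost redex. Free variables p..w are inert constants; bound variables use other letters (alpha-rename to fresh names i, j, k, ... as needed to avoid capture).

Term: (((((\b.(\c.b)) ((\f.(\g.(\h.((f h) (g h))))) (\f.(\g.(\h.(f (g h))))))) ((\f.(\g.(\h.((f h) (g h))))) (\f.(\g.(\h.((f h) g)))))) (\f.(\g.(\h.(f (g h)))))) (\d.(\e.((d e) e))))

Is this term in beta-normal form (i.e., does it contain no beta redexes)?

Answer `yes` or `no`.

Answer: no

Derivation:
Term: (((((\b.(\c.b)) ((\f.(\g.(\h.((f h) (g h))))) (\f.(\g.(\h.(f (g h))))))) ((\f.(\g.(\h.((f h) (g h))))) (\f.(\g.(\h.((f h) g)))))) (\f.(\g.(\h.(f (g h)))))) (\d.(\e.((d e) e))))
Found 3 beta redex(es).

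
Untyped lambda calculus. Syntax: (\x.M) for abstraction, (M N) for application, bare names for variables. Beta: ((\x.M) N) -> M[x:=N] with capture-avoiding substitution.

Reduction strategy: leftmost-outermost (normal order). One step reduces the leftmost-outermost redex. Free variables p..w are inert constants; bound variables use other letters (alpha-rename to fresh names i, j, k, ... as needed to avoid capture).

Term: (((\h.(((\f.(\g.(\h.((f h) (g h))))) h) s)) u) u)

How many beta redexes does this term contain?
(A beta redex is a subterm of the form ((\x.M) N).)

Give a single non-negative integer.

Answer: 2

Derivation:
Term: (((\h.(((\f.(\g.(\h.((f h) (g h))))) h) s)) u) u)
  Redex: ((\h.(((\f.(\g.(\h.((f h) (g h))))) h) s)) u)
  Redex: ((\f.(\g.(\h.((f h) (g h))))) h)
Total redexes: 2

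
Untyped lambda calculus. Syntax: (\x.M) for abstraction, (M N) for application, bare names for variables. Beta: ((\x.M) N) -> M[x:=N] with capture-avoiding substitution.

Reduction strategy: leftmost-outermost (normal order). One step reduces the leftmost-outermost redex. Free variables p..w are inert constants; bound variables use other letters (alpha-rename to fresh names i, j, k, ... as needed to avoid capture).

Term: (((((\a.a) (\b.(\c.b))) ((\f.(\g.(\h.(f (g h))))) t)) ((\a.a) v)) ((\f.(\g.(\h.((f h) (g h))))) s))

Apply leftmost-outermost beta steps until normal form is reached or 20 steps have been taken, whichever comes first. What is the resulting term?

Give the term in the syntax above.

Step 0: (((((\a.a) (\b.(\c.b))) ((\f.(\g.(\h.(f (g h))))) t)) ((\a.a) v)) ((\f.(\g.(\h.((f h) (g h))))) s))
Step 1: ((((\b.(\c.b)) ((\f.(\g.(\h.(f (g h))))) t)) ((\a.a) v)) ((\f.(\g.(\h.((f h) (g h))))) s))
Step 2: (((\c.((\f.(\g.(\h.(f (g h))))) t)) ((\a.a) v)) ((\f.(\g.(\h.((f h) (g h))))) s))
Step 3: (((\f.(\g.(\h.(f (g h))))) t) ((\f.(\g.(\h.((f h) (g h))))) s))
Step 4: ((\g.(\h.(t (g h)))) ((\f.(\g.(\h.((f h) (g h))))) s))
Step 5: (\h.(t (((\f.(\g.(\h.((f h) (g h))))) s) h)))
Step 6: (\h.(t ((\g.(\h.((s h) (g h)))) h)))
Step 7: (\h.(t (\i.((s i) (h i)))))

Answer: (\h.(t (\i.((s i) (h i)))))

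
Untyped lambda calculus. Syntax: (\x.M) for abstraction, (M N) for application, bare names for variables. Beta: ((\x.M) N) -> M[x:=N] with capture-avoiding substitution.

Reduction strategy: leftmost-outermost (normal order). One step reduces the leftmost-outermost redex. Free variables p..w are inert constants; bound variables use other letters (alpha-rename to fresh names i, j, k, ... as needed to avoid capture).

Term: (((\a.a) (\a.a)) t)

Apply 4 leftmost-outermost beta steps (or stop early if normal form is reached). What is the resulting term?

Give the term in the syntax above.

Answer: t

Derivation:
Step 0: (((\a.a) (\a.a)) t)
Step 1: ((\a.a) t)
Step 2: t
Step 3: (normal form reached)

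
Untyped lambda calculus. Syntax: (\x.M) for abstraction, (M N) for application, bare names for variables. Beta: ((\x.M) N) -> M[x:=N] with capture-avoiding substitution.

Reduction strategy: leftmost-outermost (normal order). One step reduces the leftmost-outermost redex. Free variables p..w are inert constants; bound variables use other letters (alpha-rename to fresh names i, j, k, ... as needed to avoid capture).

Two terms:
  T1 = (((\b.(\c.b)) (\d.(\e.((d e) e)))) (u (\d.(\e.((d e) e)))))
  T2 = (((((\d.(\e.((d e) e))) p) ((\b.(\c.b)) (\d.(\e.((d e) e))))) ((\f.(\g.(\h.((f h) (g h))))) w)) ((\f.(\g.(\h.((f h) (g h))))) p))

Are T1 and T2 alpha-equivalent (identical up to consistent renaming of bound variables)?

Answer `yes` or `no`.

Term 1: (((\b.(\c.b)) (\d.(\e.((d e) e)))) (u (\d.(\e.((d e) e)))))
Term 2: (((((\d.(\e.((d e) e))) p) ((\b.(\c.b)) (\d.(\e.((d e) e))))) ((\f.(\g.(\h.((f h) (g h))))) w)) ((\f.(\g.(\h.((f h) (g h))))) p))
Alpha-equivalence: compare structure up to binder renaming.
Result: False

Answer: no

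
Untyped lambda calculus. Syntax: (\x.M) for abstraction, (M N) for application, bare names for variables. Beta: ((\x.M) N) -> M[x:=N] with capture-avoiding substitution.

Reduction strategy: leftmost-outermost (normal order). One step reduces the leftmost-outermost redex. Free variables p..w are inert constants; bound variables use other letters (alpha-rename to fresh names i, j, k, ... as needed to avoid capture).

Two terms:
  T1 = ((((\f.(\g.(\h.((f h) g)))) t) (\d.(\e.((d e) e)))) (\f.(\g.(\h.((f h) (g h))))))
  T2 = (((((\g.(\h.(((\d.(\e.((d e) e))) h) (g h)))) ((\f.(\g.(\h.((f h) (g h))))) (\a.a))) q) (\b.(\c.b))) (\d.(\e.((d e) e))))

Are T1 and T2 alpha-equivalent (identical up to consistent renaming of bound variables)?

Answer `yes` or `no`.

Answer: no

Derivation:
Term 1: ((((\f.(\g.(\h.((f h) g)))) t) (\d.(\e.((d e) e)))) (\f.(\g.(\h.((f h) (g h))))))
Term 2: (((((\g.(\h.(((\d.(\e.((d e) e))) h) (g h)))) ((\f.(\g.(\h.((f h) (g h))))) (\a.a))) q) (\b.(\c.b))) (\d.(\e.((d e) e))))
Alpha-equivalence: compare structure up to binder renaming.
Result: False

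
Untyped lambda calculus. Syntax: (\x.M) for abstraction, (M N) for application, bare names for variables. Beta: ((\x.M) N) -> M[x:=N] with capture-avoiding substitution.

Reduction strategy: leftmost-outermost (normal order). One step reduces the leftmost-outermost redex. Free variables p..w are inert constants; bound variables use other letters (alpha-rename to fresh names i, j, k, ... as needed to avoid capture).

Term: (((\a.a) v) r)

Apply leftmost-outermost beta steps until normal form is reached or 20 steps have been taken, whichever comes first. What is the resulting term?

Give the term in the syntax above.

Step 0: (((\a.a) v) r)
Step 1: (v r)

Answer: (v r)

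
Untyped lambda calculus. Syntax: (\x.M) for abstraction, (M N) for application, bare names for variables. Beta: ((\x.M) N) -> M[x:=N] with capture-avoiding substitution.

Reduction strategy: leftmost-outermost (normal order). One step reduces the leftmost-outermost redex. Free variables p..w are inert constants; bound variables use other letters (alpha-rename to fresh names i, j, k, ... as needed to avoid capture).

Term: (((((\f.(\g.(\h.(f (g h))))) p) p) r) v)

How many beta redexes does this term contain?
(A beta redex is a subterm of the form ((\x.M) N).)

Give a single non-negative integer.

Term: (((((\f.(\g.(\h.(f (g h))))) p) p) r) v)
  Redex: ((\f.(\g.(\h.(f (g h))))) p)
Total redexes: 1

Answer: 1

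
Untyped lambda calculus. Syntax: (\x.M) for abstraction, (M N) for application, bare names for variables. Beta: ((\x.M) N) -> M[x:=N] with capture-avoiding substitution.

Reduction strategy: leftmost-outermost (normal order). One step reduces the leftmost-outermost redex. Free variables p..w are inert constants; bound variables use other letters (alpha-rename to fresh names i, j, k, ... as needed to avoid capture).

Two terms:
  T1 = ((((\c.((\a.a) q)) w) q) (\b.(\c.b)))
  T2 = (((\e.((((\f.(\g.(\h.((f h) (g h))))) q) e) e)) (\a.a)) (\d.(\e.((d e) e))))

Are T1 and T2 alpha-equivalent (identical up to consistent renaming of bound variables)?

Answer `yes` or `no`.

Term 1: ((((\c.((\a.a) q)) w) q) (\b.(\c.b)))
Term 2: (((\e.((((\f.(\g.(\h.((f h) (g h))))) q) e) e)) (\a.a)) (\d.(\e.((d e) e))))
Alpha-equivalence: compare structure up to binder renaming.
Result: False

Answer: no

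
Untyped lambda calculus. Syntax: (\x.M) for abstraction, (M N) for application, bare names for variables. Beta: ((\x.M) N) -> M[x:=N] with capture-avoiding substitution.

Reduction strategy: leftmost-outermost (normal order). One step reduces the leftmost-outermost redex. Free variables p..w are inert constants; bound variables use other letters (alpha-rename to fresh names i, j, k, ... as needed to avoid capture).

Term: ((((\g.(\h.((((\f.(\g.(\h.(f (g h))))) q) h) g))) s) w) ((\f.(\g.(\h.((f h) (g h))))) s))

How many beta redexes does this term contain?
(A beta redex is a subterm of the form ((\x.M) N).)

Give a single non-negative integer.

Term: ((((\g.(\h.((((\f.(\g.(\h.(f (g h))))) q) h) g))) s) w) ((\f.(\g.(\h.((f h) (g h))))) s))
  Redex: ((\g.(\h.((((\f.(\g.(\h.(f (g h))))) q) h) g))) s)
  Redex: ((\f.(\g.(\h.(f (g h))))) q)
  Redex: ((\f.(\g.(\h.((f h) (g h))))) s)
Total redexes: 3

Answer: 3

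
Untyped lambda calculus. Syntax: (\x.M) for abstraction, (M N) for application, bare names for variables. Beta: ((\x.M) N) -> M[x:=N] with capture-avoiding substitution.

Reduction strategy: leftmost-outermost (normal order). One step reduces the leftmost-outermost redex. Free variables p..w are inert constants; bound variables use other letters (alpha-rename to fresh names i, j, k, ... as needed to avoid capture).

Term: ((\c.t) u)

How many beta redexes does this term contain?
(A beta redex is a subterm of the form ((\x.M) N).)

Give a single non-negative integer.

Term: ((\c.t) u)
  Redex: ((\c.t) u)
Total redexes: 1

Answer: 1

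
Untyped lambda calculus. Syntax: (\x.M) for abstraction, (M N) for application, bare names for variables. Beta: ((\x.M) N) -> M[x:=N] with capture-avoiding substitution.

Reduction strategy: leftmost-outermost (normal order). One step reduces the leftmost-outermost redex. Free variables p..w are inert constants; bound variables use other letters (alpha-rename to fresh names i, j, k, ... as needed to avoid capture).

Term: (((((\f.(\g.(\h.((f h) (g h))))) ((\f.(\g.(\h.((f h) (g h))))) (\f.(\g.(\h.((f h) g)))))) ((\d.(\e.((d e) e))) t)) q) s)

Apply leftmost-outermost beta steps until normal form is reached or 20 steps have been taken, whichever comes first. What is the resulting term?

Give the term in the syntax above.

Answer: ((((t q) q) s) (q ((t q) q)))

Derivation:
Step 0: (((((\f.(\g.(\h.((f h) (g h))))) ((\f.(\g.(\h.((f h) (g h))))) (\f.(\g.(\h.((f h) g)))))) ((\d.(\e.((d e) e))) t)) q) s)
Step 1: ((((\g.(\h.((((\f.(\g.(\h.((f h) (g h))))) (\f.(\g.(\h.((f h) g))))) h) (g h)))) ((\d.(\e.((d e) e))) t)) q) s)
Step 2: (((\h.((((\f.(\g.(\h.((f h) (g h))))) (\f.(\g.(\h.((f h) g))))) h) (((\d.(\e.((d e) e))) t) h))) q) s)
Step 3: (((((\f.(\g.(\h.((f h) (g h))))) (\f.(\g.(\h.((f h) g))))) q) (((\d.(\e.((d e) e))) t) q)) s)
Step 4: ((((\g.(\h.(((\f.(\g.(\h.((f h) g)))) h) (g h)))) q) (((\d.(\e.((d e) e))) t) q)) s)
Step 5: (((\h.(((\f.(\g.(\h.((f h) g)))) h) (q h))) (((\d.(\e.((d e) e))) t) q)) s)
Step 6: ((((\f.(\g.(\h.((f h) g)))) (((\d.(\e.((d e) e))) t) q)) (q (((\d.(\e.((d e) e))) t) q))) s)
Step 7: (((\g.(\h.(((((\d.(\e.((d e) e))) t) q) h) g))) (q (((\d.(\e.((d e) e))) t) q))) s)
Step 8: ((\h.(((((\d.(\e.((d e) e))) t) q) h) (q (((\d.(\e.((d e) e))) t) q)))) s)
Step 9: (((((\d.(\e.((d e) e))) t) q) s) (q (((\d.(\e.((d e) e))) t) q)))
Step 10: ((((\e.((t e) e)) q) s) (q (((\d.(\e.((d e) e))) t) q)))
Step 11: ((((t q) q) s) (q (((\d.(\e.((d e) e))) t) q)))
Step 12: ((((t q) q) s) (q ((\e.((t e) e)) q)))
Step 13: ((((t q) q) s) (q ((t q) q)))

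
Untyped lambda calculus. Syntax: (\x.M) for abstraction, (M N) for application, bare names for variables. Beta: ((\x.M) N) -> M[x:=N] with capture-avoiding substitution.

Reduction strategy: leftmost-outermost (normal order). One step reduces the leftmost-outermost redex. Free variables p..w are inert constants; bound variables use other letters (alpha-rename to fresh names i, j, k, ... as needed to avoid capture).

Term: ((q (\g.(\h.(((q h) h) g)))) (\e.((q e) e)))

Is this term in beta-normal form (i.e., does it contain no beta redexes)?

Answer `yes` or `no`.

Term: ((q (\g.(\h.(((q h) h) g)))) (\e.((q e) e)))
No beta redexes found.

Answer: yes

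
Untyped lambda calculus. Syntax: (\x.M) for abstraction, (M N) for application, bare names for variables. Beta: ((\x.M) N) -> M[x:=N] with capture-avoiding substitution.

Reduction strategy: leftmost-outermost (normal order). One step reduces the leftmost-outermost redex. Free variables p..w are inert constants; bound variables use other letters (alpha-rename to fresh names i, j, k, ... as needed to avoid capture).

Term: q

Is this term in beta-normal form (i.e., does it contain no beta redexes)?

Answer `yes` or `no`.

Term: q
No beta redexes found.

Answer: yes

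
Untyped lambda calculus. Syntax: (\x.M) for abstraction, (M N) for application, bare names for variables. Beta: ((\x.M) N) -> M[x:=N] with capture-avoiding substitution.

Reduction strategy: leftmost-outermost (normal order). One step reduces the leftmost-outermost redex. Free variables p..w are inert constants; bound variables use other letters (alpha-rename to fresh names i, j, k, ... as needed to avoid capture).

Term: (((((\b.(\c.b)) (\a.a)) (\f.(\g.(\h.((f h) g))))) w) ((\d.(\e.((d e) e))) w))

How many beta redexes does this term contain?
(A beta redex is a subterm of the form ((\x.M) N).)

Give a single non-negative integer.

Answer: 2

Derivation:
Term: (((((\b.(\c.b)) (\a.a)) (\f.(\g.(\h.((f h) g))))) w) ((\d.(\e.((d e) e))) w))
  Redex: ((\b.(\c.b)) (\a.a))
  Redex: ((\d.(\e.((d e) e))) w)
Total redexes: 2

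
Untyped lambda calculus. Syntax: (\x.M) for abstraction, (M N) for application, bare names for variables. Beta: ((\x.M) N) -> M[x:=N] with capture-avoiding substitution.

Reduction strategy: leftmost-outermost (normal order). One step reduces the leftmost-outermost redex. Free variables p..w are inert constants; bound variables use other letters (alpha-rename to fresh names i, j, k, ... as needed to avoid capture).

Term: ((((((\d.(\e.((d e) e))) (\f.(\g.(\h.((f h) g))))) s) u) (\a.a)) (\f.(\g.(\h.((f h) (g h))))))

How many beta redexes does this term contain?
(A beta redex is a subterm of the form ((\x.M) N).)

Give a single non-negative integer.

Term: ((((((\d.(\e.((d e) e))) (\f.(\g.(\h.((f h) g))))) s) u) (\a.a)) (\f.(\g.(\h.((f h) (g h))))))
  Redex: ((\d.(\e.((d e) e))) (\f.(\g.(\h.((f h) g)))))
Total redexes: 1

Answer: 1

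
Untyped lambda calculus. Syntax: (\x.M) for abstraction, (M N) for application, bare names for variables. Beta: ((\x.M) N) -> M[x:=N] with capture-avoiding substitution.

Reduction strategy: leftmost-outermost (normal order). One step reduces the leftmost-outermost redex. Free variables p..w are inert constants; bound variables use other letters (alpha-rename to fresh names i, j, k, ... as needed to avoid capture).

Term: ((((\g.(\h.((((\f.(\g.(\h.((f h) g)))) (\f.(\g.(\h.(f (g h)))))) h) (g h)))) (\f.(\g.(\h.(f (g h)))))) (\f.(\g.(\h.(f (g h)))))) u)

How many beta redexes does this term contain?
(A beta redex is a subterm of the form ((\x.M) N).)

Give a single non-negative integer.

Term: ((((\g.(\h.((((\f.(\g.(\h.((f h) g)))) (\f.(\g.(\h.(f (g h)))))) h) (g h)))) (\f.(\g.(\h.(f (g h)))))) (\f.(\g.(\h.(f (g h)))))) u)
  Redex: ((\g.(\h.((((\f.(\g.(\h.((f h) g)))) (\f.(\g.(\h.(f (g h)))))) h) (g h)))) (\f.(\g.(\h.(f (g h))))))
  Redex: ((\f.(\g.(\h.((f h) g)))) (\f.(\g.(\h.(f (g h))))))
Total redexes: 2

Answer: 2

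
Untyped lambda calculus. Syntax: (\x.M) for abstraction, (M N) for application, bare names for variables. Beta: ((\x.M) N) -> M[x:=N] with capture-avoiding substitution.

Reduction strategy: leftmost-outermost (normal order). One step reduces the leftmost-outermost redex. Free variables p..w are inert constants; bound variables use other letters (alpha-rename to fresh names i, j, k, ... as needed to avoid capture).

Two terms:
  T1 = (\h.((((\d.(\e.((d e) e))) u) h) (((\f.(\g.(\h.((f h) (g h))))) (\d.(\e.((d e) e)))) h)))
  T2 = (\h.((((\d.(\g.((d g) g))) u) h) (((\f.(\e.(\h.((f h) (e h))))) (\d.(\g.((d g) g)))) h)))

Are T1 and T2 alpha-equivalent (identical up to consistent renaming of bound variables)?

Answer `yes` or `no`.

Answer: yes

Derivation:
Term 1: (\h.((((\d.(\e.((d e) e))) u) h) (((\f.(\g.(\h.((f h) (g h))))) (\d.(\e.((d e) e)))) h)))
Term 2: (\h.((((\d.(\g.((d g) g))) u) h) (((\f.(\e.(\h.((f h) (e h))))) (\d.(\g.((d g) g)))) h)))
Alpha-equivalence: compare structure up to binder renaming.
Result: True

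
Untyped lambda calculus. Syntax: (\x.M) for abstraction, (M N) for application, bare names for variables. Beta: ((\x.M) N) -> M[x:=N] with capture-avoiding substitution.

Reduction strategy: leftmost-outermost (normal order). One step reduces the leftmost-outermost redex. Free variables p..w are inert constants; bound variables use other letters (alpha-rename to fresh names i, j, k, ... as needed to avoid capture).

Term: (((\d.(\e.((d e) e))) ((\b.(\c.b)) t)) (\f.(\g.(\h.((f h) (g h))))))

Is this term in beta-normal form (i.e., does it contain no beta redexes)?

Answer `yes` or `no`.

Answer: no

Derivation:
Term: (((\d.(\e.((d e) e))) ((\b.(\c.b)) t)) (\f.(\g.(\h.((f h) (g h))))))
Found 2 beta redex(es).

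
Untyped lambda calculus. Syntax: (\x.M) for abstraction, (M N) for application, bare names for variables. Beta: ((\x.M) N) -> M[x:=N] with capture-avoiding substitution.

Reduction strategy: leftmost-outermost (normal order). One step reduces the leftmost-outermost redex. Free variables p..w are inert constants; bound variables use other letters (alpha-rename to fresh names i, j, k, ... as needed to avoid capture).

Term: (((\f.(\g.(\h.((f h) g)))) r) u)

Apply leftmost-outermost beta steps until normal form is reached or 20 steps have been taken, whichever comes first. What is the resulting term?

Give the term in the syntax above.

Step 0: (((\f.(\g.(\h.((f h) g)))) r) u)
Step 1: ((\g.(\h.((r h) g))) u)
Step 2: (\h.((r h) u))

Answer: (\h.((r h) u))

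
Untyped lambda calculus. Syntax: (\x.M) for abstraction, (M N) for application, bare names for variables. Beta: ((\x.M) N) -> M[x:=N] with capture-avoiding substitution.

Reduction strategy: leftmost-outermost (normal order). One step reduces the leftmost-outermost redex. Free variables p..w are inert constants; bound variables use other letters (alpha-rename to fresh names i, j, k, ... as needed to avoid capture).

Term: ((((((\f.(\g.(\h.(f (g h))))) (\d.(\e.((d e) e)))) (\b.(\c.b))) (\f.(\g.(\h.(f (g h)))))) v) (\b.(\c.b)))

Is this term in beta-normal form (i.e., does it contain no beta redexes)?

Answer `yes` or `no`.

Term: ((((((\f.(\g.(\h.(f (g h))))) (\d.(\e.((d e) e)))) (\b.(\c.b))) (\f.(\g.(\h.(f (g h)))))) v) (\b.(\c.b)))
Found 1 beta redex(es).

Answer: no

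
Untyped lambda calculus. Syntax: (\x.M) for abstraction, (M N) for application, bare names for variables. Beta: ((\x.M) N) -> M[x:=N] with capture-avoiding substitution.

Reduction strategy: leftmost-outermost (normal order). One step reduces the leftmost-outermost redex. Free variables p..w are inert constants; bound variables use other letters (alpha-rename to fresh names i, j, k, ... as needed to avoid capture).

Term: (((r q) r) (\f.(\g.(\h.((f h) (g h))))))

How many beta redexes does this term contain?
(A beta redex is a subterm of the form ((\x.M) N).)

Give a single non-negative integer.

Term: (((r q) r) (\f.(\g.(\h.((f h) (g h))))))
  (no redexes)
Total redexes: 0

Answer: 0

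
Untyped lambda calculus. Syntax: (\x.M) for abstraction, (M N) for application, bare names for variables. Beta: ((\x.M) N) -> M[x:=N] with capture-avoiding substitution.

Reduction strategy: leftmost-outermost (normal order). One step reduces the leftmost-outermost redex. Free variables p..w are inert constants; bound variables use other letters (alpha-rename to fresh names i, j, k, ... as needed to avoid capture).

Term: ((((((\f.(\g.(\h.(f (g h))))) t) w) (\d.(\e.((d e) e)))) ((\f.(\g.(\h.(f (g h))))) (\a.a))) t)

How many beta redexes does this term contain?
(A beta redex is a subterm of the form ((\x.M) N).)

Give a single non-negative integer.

Answer: 2

Derivation:
Term: ((((((\f.(\g.(\h.(f (g h))))) t) w) (\d.(\e.((d e) e)))) ((\f.(\g.(\h.(f (g h))))) (\a.a))) t)
  Redex: ((\f.(\g.(\h.(f (g h))))) t)
  Redex: ((\f.(\g.(\h.(f (g h))))) (\a.a))
Total redexes: 2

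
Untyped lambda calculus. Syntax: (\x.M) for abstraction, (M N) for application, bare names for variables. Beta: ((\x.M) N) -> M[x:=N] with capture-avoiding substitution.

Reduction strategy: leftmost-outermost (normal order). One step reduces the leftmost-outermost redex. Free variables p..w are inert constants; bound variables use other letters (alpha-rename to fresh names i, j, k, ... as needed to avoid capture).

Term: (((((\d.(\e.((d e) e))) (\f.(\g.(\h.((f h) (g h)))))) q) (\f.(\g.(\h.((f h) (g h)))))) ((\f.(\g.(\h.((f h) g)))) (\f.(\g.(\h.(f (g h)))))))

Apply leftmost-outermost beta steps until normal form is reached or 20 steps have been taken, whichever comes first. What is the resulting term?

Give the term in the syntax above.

Answer: (((q (\f.(\g.(\h.((f h) (g h)))))) (q (\f.(\g.(\h.((f h) (g h))))))) (\g.(\h.(\i.(h (g i))))))

Derivation:
Step 0: (((((\d.(\e.((d e) e))) (\f.(\g.(\h.((f h) (g h)))))) q) (\f.(\g.(\h.((f h) (g h)))))) ((\f.(\g.(\h.((f h) g)))) (\f.(\g.(\h.(f (g h)))))))
Step 1: ((((\e.(((\f.(\g.(\h.((f h) (g h))))) e) e)) q) (\f.(\g.(\h.((f h) (g h)))))) ((\f.(\g.(\h.((f h) g)))) (\f.(\g.(\h.(f (g h)))))))
Step 2: (((((\f.(\g.(\h.((f h) (g h))))) q) q) (\f.(\g.(\h.((f h) (g h)))))) ((\f.(\g.(\h.((f h) g)))) (\f.(\g.(\h.(f (g h)))))))
Step 3: ((((\g.(\h.((q h) (g h)))) q) (\f.(\g.(\h.((f h) (g h)))))) ((\f.(\g.(\h.((f h) g)))) (\f.(\g.(\h.(f (g h)))))))
Step 4: (((\h.((q h) (q h))) (\f.(\g.(\h.((f h) (g h)))))) ((\f.(\g.(\h.((f h) g)))) (\f.(\g.(\h.(f (g h)))))))
Step 5: (((q (\f.(\g.(\h.((f h) (g h)))))) (q (\f.(\g.(\h.((f h) (g h))))))) ((\f.(\g.(\h.((f h) g)))) (\f.(\g.(\h.(f (g h)))))))
Step 6: (((q (\f.(\g.(\h.((f h) (g h)))))) (q (\f.(\g.(\h.((f h) (g h))))))) (\g.(\h.(((\f.(\g.(\h.(f (g h))))) h) g))))
Step 7: (((q (\f.(\g.(\h.((f h) (g h)))))) (q (\f.(\g.(\h.((f h) (g h))))))) (\g.(\h.((\g.(\i.(h (g i)))) g))))
Step 8: (((q (\f.(\g.(\h.((f h) (g h)))))) (q (\f.(\g.(\h.((f h) (g h))))))) (\g.(\h.(\i.(h (g i))))))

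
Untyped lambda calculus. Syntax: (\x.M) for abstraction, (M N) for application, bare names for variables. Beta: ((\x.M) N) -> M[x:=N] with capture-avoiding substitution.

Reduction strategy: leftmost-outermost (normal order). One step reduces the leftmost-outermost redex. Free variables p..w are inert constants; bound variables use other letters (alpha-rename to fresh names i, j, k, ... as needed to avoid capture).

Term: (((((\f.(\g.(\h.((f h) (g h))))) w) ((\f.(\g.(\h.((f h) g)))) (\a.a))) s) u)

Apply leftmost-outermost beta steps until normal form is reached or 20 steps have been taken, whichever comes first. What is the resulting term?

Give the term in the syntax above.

Step 0: (((((\f.(\g.(\h.((f h) (g h))))) w) ((\f.(\g.(\h.((f h) g)))) (\a.a))) s) u)
Step 1: ((((\g.(\h.((w h) (g h)))) ((\f.(\g.(\h.((f h) g)))) (\a.a))) s) u)
Step 2: (((\h.((w h) (((\f.(\g.(\h.((f h) g)))) (\a.a)) h))) s) u)
Step 3: (((w s) (((\f.(\g.(\h.((f h) g)))) (\a.a)) s)) u)
Step 4: (((w s) ((\g.(\h.(((\a.a) h) g))) s)) u)
Step 5: (((w s) (\h.(((\a.a) h) s))) u)
Step 6: (((w s) (\h.(h s))) u)

Answer: (((w s) (\h.(h s))) u)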